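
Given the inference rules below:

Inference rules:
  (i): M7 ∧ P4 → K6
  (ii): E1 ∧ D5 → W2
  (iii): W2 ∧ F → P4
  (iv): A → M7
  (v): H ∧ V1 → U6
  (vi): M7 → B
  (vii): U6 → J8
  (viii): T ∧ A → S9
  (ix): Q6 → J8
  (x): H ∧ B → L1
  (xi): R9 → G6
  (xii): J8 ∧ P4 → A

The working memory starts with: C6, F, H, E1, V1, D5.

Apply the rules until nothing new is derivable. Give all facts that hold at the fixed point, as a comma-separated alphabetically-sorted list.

Round 1: (ii) [E1 ∧ D5 → W2]; (v) [H ∧ V1 → U6]. New: W2, U6.
Round 2: (iii) [W2 ∧ F → P4]; (vii) [U6 → J8]. New: P4, J8.
Round 3: (xii) [J8 ∧ P4 → A]. New: A.
Round 4: (iv) [A → M7]. New: M7.
Round 5: (i) [M7 ∧ P4 → K6]; (vi) [M7 → B]. New: K6, B.
Round 6: (x) [H ∧ B → L1]. New: L1.

A, B, C6, D5, E1, F, H, J8, K6, L1, M7, P4, U6, V1, W2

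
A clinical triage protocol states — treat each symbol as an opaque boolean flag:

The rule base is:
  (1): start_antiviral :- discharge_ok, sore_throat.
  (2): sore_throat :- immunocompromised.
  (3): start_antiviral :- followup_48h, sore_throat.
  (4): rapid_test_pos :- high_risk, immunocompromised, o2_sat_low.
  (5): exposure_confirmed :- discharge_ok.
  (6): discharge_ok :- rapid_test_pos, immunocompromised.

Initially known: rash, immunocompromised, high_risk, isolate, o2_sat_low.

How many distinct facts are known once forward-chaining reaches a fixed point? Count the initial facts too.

[1] (2) [sore_throat :- immunocompromised.]; (4) [rapid_test_pos :- high_risk, immunocompromised, o2_sat_low.]. ⇒ new: sore_throat, rapid_test_pos.
[2] (6) [discharge_ok :- rapid_test_pos, immunocompromised.]. ⇒ new: discharge_ok.
[3] (1) [start_antiviral :- discharge_ok, sore_throat.]; (5) [exposure_confirmed :- discharge_ok.]. ⇒ new: start_antiviral, exposure_confirmed.
Closure: {discharge_ok, exposure_confirmed, high_risk, immunocompromised, isolate, o2_sat_low, rapid_test_pos, rash, sore_throat, start_antiviral} — 10 facts.

10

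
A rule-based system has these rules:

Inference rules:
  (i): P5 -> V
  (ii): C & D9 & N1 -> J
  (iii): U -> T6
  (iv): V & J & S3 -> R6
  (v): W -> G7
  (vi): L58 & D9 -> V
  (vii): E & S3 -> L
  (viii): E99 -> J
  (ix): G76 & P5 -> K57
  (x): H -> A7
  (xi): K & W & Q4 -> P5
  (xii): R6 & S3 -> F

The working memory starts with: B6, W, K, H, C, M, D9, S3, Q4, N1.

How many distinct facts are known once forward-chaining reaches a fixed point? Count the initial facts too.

Round 1 fires (ii), (v), (x), (xi), giving J, G7, A7, P5.
Round 2 fires (i), giving V.
Round 3 fires (iv), giving R6.
Round 4 fires (xii), giving F.
Closure: {A7, B6, C, D9, F, G7, H, J, K, M, N1, P5, Q4, R6, S3, V, W} — 17 facts.

17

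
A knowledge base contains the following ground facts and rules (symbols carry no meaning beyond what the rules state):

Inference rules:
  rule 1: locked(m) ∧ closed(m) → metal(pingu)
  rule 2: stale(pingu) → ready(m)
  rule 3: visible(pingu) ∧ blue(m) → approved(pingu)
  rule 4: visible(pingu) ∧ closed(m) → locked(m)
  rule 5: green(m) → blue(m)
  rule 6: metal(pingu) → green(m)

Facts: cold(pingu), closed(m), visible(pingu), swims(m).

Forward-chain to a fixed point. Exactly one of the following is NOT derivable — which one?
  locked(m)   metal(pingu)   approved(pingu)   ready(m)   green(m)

ready(m)

Round 1: rule 4 [visible(pingu) ∧ closed(m) → locked(m)]. New: locked(m).
Round 2: rule 1 [locked(m) ∧ closed(m) → metal(pingu)]. New: metal(pingu).
Round 3: rule 6 [metal(pingu) → green(m)]. New: green(m).
Round 4: rule 5 [green(m) → blue(m)]. New: blue(m).
Round 5: rule 3 [visible(pingu) ∧ blue(m) → approved(pingu)]. New: approved(pingu).
Derived: metal(pingu) (round 2), approved(pingu) (round 5), green(m) (round 3), locked(m) (round 1). ready(m) never appears in any round.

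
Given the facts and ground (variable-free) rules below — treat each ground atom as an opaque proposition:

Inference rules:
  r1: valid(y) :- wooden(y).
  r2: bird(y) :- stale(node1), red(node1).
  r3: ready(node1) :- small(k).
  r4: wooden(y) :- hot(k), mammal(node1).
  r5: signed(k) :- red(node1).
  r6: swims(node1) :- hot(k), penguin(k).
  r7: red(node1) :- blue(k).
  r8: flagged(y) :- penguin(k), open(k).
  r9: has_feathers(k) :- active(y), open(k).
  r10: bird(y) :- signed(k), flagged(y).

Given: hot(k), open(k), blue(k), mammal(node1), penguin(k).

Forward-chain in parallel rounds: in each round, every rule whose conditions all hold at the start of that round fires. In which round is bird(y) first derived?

3

Round 1 fires r4, r6, r7, r8, giving wooden(y), swims(node1), red(node1), flagged(y).
Round 2 fires r1, r5, giving valid(y), signed(k).
Round 3 fires r10, giving bird(y).
bird(y) first appears in round 3.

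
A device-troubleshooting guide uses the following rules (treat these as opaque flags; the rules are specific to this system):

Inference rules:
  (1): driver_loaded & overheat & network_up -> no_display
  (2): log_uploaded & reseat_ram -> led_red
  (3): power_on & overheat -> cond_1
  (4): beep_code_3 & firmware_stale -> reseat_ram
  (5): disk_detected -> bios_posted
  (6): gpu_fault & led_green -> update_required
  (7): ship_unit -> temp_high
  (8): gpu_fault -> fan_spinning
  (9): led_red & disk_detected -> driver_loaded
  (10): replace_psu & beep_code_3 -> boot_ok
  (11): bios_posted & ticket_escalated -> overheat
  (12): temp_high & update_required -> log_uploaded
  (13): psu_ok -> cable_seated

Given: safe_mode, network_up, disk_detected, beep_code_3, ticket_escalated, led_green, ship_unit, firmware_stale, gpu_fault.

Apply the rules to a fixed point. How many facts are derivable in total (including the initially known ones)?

Round 1 — (4), (5), (6), (7), (8), derive reseat_ram, bios_posted, update_required, temp_high, fan_spinning.
Round 2 — (11), (12), derive overheat, log_uploaded.
Round 3 — (2), derive led_red.
Round 4 — (9), derive driver_loaded.
Round 5 — (1), derive no_display.
Closure: {beep_code_3, bios_posted, disk_detected, driver_loaded, fan_spinning, firmware_stale, gpu_fault, led_green, led_red, log_uploaded, network_up, no_display, overheat, reseat_ram, safe_mode, ship_unit, temp_high, ticket_escalated, update_required} — 19 facts.

19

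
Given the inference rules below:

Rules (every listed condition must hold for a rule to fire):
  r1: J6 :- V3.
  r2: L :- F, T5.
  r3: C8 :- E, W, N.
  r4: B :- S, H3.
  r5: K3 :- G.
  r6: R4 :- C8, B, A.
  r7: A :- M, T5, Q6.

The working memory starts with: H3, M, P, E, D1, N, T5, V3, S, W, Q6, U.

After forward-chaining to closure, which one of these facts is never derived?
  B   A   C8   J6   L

L

Round 1: r1 [J6 :- V3.]; r3 [C8 :- E, W, N.]; r4 [B :- S, H3.]; r7 [A :- M, T5, Q6.]. New: J6, C8, B, A.
Round 2: r6 [R4 :- C8, B, A.]. New: R4.
Derived: C8 (round 1), A (round 1), J6 (round 1), B (round 1). L never appears in any round.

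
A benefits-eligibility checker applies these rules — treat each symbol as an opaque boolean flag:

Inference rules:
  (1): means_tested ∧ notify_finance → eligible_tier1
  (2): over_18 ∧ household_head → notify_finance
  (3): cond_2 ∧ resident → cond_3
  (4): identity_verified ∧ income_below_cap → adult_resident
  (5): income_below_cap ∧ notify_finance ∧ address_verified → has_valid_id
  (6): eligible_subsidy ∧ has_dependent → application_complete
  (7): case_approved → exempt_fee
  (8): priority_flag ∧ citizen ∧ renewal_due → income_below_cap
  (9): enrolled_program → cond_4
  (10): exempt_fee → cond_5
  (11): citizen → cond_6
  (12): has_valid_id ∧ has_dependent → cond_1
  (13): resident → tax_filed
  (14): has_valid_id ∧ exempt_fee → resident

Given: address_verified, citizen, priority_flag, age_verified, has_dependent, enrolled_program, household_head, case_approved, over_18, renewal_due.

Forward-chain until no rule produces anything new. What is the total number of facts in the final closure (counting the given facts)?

Round 1 — (2), (7), (8), (9), (11), derive notify_finance, exempt_fee, income_below_cap, cond_4, cond_6.
Round 2 — (5), (10), derive has_valid_id, cond_5.
Round 3 — (12), (14), derive cond_1, resident.
Round 4 — (13), derive tax_filed.
Closure: {address_verified, age_verified, case_approved, citizen, cond_1, cond_4, cond_5, cond_6, enrolled_program, exempt_fee, has_dependent, has_valid_id, household_head, income_below_cap, notify_finance, over_18, priority_flag, renewal_due, resident, tax_filed} — 20 facts.

20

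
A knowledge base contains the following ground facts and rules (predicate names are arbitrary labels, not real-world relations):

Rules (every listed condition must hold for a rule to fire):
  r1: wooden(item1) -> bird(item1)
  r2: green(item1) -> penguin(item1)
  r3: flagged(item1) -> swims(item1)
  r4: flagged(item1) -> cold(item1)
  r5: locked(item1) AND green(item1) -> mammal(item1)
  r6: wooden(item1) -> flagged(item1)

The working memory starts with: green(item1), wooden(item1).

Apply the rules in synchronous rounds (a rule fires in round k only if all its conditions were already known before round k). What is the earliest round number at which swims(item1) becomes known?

Round 1 — r1, r2, r6, derive bird(item1), penguin(item1), flagged(item1).
Round 2 — r3, r4, derive swims(item1), cold(item1).
swims(item1) first appears in round 2.

2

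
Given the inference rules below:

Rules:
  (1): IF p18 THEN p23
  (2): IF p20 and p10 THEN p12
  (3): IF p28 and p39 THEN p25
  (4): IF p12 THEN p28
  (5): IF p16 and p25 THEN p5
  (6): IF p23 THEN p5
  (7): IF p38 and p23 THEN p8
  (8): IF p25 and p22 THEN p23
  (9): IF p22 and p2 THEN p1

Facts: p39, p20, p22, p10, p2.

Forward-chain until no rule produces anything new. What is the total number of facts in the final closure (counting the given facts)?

11

[1] (2) [IF p20 and p10 THEN p12]; (9) [IF p22 and p2 THEN p1]. ⇒ new: p12, p1.
[2] (4) [IF p12 THEN p28]. ⇒ new: p28.
[3] (3) [IF p28 and p39 THEN p25]. ⇒ new: p25.
[4] (8) [IF p25 and p22 THEN p23]. ⇒ new: p23.
[5] (6) [IF p23 THEN p5]. ⇒ new: p5.
Closure: {p1, p10, p12, p2, p20, p22, p23, p25, p28, p39, p5} — 11 facts.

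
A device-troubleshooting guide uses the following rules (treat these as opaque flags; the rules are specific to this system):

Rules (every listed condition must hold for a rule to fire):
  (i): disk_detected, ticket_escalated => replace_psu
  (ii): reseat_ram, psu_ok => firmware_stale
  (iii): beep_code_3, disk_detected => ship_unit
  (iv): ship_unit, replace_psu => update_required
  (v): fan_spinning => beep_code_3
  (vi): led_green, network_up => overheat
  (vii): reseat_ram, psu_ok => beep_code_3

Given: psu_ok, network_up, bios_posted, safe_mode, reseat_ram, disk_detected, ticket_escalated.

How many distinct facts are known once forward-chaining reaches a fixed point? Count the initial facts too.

[1] (i) [disk_detected, ticket_escalated => replace_psu]; (ii) [reseat_ram, psu_ok => firmware_stale]; (vii) [reseat_ram, psu_ok => beep_code_3]. ⇒ new: replace_psu, firmware_stale, beep_code_3.
[2] (iii) [beep_code_3, disk_detected => ship_unit]. ⇒ new: ship_unit.
[3] (iv) [ship_unit, replace_psu => update_required]. ⇒ new: update_required.
Closure: {beep_code_3, bios_posted, disk_detected, firmware_stale, network_up, psu_ok, replace_psu, reseat_ram, safe_mode, ship_unit, ticket_escalated, update_required} — 12 facts.

12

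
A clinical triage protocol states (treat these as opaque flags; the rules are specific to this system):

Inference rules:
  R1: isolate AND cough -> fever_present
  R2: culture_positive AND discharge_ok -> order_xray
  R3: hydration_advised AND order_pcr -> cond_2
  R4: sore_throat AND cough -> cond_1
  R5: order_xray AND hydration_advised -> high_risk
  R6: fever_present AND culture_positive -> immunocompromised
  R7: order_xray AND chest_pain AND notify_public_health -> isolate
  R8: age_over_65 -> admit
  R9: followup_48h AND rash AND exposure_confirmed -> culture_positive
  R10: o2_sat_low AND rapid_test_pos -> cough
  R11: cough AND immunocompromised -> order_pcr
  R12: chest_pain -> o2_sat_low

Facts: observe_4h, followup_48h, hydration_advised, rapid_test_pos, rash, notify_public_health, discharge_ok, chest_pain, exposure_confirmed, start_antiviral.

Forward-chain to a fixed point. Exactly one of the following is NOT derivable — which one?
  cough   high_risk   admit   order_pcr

Round 1: R9 [followup_48h AND rash AND exposure_confirmed -> culture_positive]; R12 [chest_pain -> o2_sat_low]. Adds culture_positive, o2_sat_low.
Round 2: R2 [culture_positive AND discharge_ok -> order_xray]; R10 [o2_sat_low AND rapid_test_pos -> cough]. Adds order_xray, cough.
Round 3: R5 [order_xray AND hydration_advised -> high_risk]; R7 [order_xray AND chest_pain AND notify_public_health -> isolate]. Adds high_risk, isolate.
Round 4: R1 [isolate AND cough -> fever_present]. Adds fever_present.
Round 5: R6 [fever_present AND culture_positive -> immunocompromised]. Adds immunocompromised.
Round 6: R11 [cough AND immunocompromised -> order_pcr]. Adds order_pcr.
Round 7: R3 [hydration_advised AND order_pcr -> cond_2]. Adds cond_2.
Derived: order_pcr (round 6), cough (round 2), high_risk (round 3). admit never appears in any round.

admit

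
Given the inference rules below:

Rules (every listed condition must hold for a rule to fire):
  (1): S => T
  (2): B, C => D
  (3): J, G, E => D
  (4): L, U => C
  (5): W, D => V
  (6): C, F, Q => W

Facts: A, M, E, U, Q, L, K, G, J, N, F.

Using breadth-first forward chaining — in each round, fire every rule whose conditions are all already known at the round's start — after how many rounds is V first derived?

3

Round 1: (3) [J, G, E => D]; (4) [L, U => C]. New: D, C.
Round 2: (6) [C, F, Q => W]. New: W.
Round 3: (5) [W, D => V]. New: V.
V first appears in round 3.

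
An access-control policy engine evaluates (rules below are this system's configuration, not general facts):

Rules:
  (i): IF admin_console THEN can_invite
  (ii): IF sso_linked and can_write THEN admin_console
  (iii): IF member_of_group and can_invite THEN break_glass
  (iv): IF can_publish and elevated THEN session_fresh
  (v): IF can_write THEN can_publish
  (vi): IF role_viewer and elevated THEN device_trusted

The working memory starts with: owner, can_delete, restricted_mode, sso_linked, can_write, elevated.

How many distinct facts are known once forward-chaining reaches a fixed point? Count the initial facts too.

Round 1 fires (ii), (v), giving admin_console, can_publish.
Round 2 fires (i), (iv), giving can_invite, session_fresh.
Closure: {admin_console, can_delete, can_invite, can_publish, can_write, elevated, owner, restricted_mode, session_fresh, sso_linked} — 10 facts.

10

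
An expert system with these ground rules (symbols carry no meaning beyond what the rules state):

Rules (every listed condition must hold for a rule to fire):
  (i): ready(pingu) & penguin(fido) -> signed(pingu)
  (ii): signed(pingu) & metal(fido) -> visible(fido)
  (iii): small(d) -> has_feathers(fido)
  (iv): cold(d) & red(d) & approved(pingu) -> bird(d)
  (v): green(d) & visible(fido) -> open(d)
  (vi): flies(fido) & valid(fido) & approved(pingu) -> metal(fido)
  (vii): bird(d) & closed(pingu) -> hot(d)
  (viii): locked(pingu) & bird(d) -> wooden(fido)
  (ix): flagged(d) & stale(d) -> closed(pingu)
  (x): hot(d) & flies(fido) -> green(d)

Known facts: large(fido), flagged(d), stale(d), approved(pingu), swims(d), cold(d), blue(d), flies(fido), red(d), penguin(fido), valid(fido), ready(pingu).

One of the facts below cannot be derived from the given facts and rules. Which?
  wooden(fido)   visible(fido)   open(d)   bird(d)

wooden(fido)

[1] (i) [ready(pingu) & penguin(fido) -> signed(pingu)]; (iv) [cold(d) & red(d) & approved(pingu) -> bird(d)]; (vi) [flies(fido) & valid(fido) & approved(pingu) -> metal(fido)]; (ix) [flagged(d) & stale(d) -> closed(pingu)]. ⇒ new: signed(pingu), bird(d), metal(fido), closed(pingu).
[2] (ii) [signed(pingu) & metal(fido) -> visible(fido)]; (vii) [bird(d) & closed(pingu) -> hot(d)]. ⇒ new: visible(fido), hot(d).
[3] (x) [hot(d) & flies(fido) -> green(d)]. ⇒ new: green(d).
[4] (v) [green(d) & visible(fido) -> open(d)]. ⇒ new: open(d).
Derived: open(d) (round 4), visible(fido) (round 2), bird(d) (round 1). wooden(fido) never appears in any round.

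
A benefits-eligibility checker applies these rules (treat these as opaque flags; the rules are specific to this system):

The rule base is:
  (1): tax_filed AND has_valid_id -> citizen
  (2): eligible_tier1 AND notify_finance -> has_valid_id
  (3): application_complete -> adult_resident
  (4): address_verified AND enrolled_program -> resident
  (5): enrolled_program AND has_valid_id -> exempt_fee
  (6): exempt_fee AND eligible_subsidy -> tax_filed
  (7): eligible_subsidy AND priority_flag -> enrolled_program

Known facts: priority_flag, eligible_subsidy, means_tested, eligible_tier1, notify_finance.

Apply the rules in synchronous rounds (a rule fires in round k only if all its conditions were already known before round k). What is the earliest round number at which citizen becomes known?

4

[1] (2) [eligible_tier1 AND notify_finance -> has_valid_id]; (7) [eligible_subsidy AND priority_flag -> enrolled_program]. ⇒ new: has_valid_id, enrolled_program.
[2] (5) [enrolled_program AND has_valid_id -> exempt_fee]. ⇒ new: exempt_fee.
[3] (6) [exempt_fee AND eligible_subsidy -> tax_filed]. ⇒ new: tax_filed.
[4] (1) [tax_filed AND has_valid_id -> citizen]. ⇒ new: citizen.
citizen first appears in round 4.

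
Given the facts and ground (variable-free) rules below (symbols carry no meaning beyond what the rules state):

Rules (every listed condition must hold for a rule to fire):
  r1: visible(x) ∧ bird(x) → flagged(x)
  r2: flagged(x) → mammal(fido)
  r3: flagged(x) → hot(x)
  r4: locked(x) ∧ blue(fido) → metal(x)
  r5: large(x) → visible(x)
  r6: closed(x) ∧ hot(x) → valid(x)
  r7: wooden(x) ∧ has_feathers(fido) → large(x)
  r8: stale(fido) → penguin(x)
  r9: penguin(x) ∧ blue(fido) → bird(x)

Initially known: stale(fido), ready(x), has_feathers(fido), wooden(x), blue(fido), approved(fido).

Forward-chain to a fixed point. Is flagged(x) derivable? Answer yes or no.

yes

[1] r7 [wooden(x) ∧ has_feathers(fido) → large(x)]; r8 [stale(fido) → penguin(x)]. ⇒ new: large(x), penguin(x).
[2] r5 [large(x) → visible(x)]; r9 [penguin(x) ∧ blue(fido) → bird(x)]. ⇒ new: visible(x), bird(x).
[3] r1 [visible(x) ∧ bird(x) → flagged(x)]. ⇒ new: flagged(x).
[4] r2 [flagged(x) → mammal(fido)]; r3 [flagged(x) → hot(x)]. ⇒ new: mammal(fido), hot(x).
flagged(x) appears in round 3, so it is derivable.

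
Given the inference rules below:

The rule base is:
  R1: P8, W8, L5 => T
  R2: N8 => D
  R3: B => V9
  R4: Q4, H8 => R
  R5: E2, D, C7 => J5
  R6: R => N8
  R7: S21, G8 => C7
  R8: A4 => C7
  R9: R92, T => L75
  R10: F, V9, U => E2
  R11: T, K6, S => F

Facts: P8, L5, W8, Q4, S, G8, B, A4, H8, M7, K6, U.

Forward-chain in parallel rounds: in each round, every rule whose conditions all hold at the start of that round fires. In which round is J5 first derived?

Round 1 fires R1, R3, R4, R8, giving T, V9, R, C7.
Round 2 fires R6, R11, giving N8, F.
Round 3 fires R2, R10, giving D, E2.
Round 4 fires R5, giving J5.
J5 first appears in round 4.

4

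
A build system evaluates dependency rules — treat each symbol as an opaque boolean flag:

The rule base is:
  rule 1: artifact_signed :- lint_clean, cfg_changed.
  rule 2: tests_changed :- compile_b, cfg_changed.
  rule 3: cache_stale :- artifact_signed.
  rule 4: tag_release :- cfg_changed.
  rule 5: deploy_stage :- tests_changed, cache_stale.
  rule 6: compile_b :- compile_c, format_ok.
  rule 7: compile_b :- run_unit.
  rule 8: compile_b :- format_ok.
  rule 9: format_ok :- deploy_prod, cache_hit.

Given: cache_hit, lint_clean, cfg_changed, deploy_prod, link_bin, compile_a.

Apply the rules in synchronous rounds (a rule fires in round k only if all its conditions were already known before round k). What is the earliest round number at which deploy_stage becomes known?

Round 1 — rule 1, rule 4, rule 9, derive artifact_signed, tag_release, format_ok.
Round 2 — rule 3, rule 8, derive cache_stale, compile_b.
Round 3 — rule 2, derive tests_changed.
Round 4 — rule 5, derive deploy_stage.
deploy_stage first appears in round 4.

4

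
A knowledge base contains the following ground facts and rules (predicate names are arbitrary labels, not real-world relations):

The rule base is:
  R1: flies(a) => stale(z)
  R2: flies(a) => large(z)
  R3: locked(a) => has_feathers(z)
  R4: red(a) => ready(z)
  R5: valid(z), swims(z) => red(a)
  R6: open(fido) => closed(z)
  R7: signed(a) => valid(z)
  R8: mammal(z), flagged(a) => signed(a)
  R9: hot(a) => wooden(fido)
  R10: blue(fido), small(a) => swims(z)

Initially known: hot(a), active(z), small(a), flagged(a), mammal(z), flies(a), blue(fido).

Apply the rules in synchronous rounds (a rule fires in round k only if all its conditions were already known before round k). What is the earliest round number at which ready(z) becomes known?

4

Round 1: R1 [flies(a) => stale(z)]; R2 [flies(a) => large(z)]; R8 [mammal(z), flagged(a) => signed(a)]; R9 [hot(a) => wooden(fido)]; R10 [blue(fido), small(a) => swims(z)]. New: stale(z), large(z), signed(a), wooden(fido), swims(z).
Round 2: R7 [signed(a) => valid(z)]. New: valid(z).
Round 3: R5 [valid(z), swims(z) => red(a)]. New: red(a).
Round 4: R4 [red(a) => ready(z)]. New: ready(z).
ready(z) first appears in round 4.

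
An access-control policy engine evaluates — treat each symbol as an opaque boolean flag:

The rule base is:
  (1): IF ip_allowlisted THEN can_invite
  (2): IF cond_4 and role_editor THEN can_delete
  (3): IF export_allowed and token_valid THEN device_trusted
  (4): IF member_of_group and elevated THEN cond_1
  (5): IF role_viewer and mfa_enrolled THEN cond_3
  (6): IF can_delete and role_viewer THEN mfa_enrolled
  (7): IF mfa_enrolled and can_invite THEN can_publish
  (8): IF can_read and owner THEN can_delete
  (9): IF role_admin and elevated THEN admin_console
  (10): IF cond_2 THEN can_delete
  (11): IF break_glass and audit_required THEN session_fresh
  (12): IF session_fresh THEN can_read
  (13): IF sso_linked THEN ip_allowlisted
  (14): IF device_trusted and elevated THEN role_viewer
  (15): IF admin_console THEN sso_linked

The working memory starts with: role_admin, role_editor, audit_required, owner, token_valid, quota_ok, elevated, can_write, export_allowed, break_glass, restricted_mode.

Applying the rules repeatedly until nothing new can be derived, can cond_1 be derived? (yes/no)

no

Round 1 fires (3), (9), (11), giving device_trusted, admin_console, session_fresh.
Round 2 fires (12), (14), (15), giving can_read, role_viewer, sso_linked.
Round 3 fires (8), (13), giving can_delete, ip_allowlisted.
Round 4 fires (1), (6), giving can_invite, mfa_enrolled.
Round 5 fires (5), (7), giving cond_3, can_publish.
Fixed point reached. cond_1 is concluded only by (4); (4) needs member_of_group (never derived).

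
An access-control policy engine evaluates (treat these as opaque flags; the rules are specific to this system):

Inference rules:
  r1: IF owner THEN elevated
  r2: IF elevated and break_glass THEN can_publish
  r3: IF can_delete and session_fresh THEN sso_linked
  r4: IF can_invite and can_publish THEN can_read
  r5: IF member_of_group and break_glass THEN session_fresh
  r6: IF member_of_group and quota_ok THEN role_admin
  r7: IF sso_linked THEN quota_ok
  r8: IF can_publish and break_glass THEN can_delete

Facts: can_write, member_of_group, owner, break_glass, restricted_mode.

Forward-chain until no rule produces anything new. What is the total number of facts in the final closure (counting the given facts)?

[1] r1 [IF owner THEN elevated]; r5 [IF member_of_group and break_glass THEN session_fresh]. ⇒ new: elevated, session_fresh.
[2] r2 [IF elevated and break_glass THEN can_publish]. ⇒ new: can_publish.
[3] r8 [IF can_publish and break_glass THEN can_delete]. ⇒ new: can_delete.
[4] r3 [IF can_delete and session_fresh THEN sso_linked]. ⇒ new: sso_linked.
[5] r7 [IF sso_linked THEN quota_ok]. ⇒ new: quota_ok.
[6] r6 [IF member_of_group and quota_ok THEN role_admin]. ⇒ new: role_admin.
Closure: {break_glass, can_delete, can_publish, can_write, elevated, member_of_group, owner, quota_ok, restricted_mode, role_admin, session_fresh, sso_linked} — 12 facts.

12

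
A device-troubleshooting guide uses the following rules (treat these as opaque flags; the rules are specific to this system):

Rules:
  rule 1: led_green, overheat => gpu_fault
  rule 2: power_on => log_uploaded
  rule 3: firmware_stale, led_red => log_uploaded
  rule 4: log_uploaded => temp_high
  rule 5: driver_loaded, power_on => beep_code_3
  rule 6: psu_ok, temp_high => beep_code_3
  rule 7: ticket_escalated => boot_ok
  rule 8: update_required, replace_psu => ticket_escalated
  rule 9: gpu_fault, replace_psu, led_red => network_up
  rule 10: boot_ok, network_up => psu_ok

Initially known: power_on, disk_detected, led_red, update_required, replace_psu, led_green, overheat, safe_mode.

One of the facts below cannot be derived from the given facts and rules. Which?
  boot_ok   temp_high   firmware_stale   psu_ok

Round 1 — rule 1, rule 2, rule 8, derive gpu_fault, log_uploaded, ticket_escalated.
Round 2 — rule 4, rule 7, rule 9, derive temp_high, boot_ok, network_up.
Round 3 — rule 10, derive psu_ok.
Round 4 — rule 6, derive beep_code_3.
Derived: temp_high (round 2), psu_ok (round 3), boot_ok (round 2). firmware_stale never appears in any round.

firmware_stale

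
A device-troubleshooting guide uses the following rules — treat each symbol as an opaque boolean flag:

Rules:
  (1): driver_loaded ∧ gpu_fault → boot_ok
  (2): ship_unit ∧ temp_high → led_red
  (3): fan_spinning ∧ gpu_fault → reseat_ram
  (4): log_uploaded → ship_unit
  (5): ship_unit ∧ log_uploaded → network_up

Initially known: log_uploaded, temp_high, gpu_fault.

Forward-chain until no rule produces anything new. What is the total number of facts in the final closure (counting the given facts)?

6

[1] (4) [log_uploaded → ship_unit]. ⇒ new: ship_unit.
[2] (2) [ship_unit ∧ temp_high → led_red]; (5) [ship_unit ∧ log_uploaded → network_up]. ⇒ new: led_red, network_up.
Closure: {gpu_fault, led_red, log_uploaded, network_up, ship_unit, temp_high} — 6 facts.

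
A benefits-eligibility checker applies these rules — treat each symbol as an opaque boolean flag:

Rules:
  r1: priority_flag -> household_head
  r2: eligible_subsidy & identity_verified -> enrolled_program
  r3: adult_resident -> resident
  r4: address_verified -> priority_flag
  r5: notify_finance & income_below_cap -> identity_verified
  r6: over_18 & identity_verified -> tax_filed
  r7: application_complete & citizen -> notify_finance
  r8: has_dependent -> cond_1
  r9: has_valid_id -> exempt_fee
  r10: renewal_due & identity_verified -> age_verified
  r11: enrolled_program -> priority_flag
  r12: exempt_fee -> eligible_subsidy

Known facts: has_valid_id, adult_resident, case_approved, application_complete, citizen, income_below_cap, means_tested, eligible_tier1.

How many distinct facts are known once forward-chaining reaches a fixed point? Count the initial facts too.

Round 1: r3 [adult_resident -> resident]; r7 [application_complete & citizen -> notify_finance]; r9 [has_valid_id -> exempt_fee]. New: resident, notify_finance, exempt_fee.
Round 2: r5 [notify_finance & income_below_cap -> identity_verified]; r12 [exempt_fee -> eligible_subsidy]. New: identity_verified, eligible_subsidy.
Round 3: r2 [eligible_subsidy & identity_verified -> enrolled_program]. New: enrolled_program.
Round 4: r11 [enrolled_program -> priority_flag]. New: priority_flag.
Round 5: r1 [priority_flag -> household_head]. New: household_head.
Closure: {adult_resident, application_complete, case_approved, citizen, eligible_subsidy, eligible_tier1, enrolled_program, exempt_fee, has_valid_id, household_head, identity_verified, income_below_cap, means_tested, notify_finance, priority_flag, resident} — 16 facts.

16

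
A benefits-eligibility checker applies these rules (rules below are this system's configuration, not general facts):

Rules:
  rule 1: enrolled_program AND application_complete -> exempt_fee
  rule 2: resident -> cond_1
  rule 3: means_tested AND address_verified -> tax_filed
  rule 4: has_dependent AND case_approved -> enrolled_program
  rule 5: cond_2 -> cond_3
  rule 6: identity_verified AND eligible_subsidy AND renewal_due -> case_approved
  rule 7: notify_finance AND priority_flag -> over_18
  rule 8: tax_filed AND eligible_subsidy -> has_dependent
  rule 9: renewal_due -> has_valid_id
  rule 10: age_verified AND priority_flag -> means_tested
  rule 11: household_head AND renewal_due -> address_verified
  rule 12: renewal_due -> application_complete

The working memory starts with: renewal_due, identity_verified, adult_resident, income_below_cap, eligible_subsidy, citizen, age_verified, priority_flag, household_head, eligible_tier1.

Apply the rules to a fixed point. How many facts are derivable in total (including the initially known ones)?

Round 1 fires rule 6, rule 9, rule 10, rule 11, rule 12, giving case_approved, has_valid_id, means_tested, address_verified, application_complete.
Round 2 fires rule 3, giving tax_filed.
Round 3 fires rule 8, giving has_dependent.
Round 4 fires rule 4, giving enrolled_program.
Round 5 fires rule 1, giving exempt_fee.
Closure: {address_verified, adult_resident, age_verified, application_complete, case_approved, citizen, eligible_subsidy, eligible_tier1, enrolled_program, exempt_fee, has_dependent, has_valid_id, household_head, identity_verified, income_below_cap, means_tested, priority_flag, renewal_due, tax_filed} — 19 facts.

19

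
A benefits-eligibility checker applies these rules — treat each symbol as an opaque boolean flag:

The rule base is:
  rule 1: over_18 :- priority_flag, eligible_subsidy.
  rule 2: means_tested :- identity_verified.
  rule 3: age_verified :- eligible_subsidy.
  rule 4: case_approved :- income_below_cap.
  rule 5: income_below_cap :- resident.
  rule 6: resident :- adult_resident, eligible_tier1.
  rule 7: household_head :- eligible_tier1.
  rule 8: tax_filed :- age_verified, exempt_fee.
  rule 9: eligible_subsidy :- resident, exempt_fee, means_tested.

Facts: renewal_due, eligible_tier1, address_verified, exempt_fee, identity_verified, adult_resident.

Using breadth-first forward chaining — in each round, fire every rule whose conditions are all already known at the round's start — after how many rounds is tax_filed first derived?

Round 1 — rule 2, rule 6, rule 7, derive means_tested, resident, household_head.
Round 2 — rule 5, rule 9, derive income_below_cap, eligible_subsidy.
Round 3 — rule 3, rule 4, derive age_verified, case_approved.
Round 4 — rule 8, derive tax_filed.
tax_filed first appears in round 4.

4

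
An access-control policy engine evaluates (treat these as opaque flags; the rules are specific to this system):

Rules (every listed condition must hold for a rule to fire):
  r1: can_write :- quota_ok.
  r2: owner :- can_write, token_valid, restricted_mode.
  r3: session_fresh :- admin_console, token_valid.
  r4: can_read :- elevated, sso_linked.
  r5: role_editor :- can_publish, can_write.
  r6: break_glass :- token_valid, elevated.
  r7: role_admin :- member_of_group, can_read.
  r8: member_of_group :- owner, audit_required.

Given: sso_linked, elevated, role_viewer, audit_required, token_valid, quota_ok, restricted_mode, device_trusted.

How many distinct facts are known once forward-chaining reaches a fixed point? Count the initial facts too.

14

Round 1 — r1, r4, r6, derive can_write, can_read, break_glass.
Round 2 — r2, derive owner.
Round 3 — r8, derive member_of_group.
Round 4 — r7, derive role_admin.
Closure: {audit_required, break_glass, can_read, can_write, device_trusted, elevated, member_of_group, owner, quota_ok, restricted_mode, role_admin, role_viewer, sso_linked, token_valid} — 14 facts.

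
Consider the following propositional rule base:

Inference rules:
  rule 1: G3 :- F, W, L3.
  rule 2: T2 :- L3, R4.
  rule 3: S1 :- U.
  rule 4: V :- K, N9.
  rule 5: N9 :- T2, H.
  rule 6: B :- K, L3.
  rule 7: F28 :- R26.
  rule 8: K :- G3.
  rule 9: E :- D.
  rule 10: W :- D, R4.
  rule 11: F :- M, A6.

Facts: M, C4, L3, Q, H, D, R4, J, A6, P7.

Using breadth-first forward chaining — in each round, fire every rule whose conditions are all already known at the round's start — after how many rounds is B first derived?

4

Round 1 — rule 2, rule 9, rule 10, rule 11, derive T2, E, W, F.
Round 2 — rule 1, rule 5, derive G3, N9.
Round 3 — rule 8, derive K.
Round 4 — rule 4, rule 6, derive V, B.
B first appears in round 4.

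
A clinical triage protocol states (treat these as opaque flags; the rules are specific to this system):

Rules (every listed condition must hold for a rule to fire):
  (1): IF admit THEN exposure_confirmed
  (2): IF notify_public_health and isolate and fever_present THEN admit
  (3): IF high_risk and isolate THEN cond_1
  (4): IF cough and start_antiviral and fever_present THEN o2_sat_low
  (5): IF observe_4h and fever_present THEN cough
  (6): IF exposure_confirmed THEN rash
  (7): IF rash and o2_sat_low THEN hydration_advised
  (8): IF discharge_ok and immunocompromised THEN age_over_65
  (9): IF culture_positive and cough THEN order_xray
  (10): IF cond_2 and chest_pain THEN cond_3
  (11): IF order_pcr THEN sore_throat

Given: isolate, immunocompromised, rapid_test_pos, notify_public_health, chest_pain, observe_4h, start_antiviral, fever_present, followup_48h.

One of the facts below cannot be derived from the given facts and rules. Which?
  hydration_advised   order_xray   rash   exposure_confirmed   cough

Round 1 — (2), (5), derive admit, cough.
Round 2 — (1), (4), derive exposure_confirmed, o2_sat_low.
Round 3 — (6), derive rash.
Round 4 — (7), derive hydration_advised.
Derived: rash (round 3), cough (round 1), exposure_confirmed (round 2), hydration_advised (round 4). order_xray never appears in any round.

order_xray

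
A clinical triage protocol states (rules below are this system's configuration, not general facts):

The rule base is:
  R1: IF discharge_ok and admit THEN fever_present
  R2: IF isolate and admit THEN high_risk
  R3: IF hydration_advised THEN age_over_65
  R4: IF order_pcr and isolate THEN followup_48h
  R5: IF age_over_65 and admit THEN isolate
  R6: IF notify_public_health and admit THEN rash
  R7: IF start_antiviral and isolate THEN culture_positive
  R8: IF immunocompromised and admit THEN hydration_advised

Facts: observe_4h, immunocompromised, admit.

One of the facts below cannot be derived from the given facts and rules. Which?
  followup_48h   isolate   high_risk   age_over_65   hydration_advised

followup_48h

Round 1: R8 [IF immunocompromised and admit THEN hydration_advised]. New: hydration_advised.
Round 2: R3 [IF hydration_advised THEN age_over_65]. New: age_over_65.
Round 3: R5 [IF age_over_65 and admit THEN isolate]. New: isolate.
Round 4: R2 [IF isolate and admit THEN high_risk]. New: high_risk.
Derived: age_over_65 (round 2), high_risk (round 4), hydration_advised (round 1), isolate (round 3). followup_48h never appears in any round.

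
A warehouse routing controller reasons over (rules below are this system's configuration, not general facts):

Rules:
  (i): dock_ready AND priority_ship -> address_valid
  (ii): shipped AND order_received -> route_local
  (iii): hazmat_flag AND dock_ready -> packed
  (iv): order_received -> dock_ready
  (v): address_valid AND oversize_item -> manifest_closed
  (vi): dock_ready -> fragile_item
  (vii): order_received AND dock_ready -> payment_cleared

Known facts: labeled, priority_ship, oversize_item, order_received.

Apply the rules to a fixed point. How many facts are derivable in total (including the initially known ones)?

Round 1 — (iv), derive dock_ready.
Round 2 — (i), (vi), (vii), derive address_valid, fragile_item, payment_cleared.
Round 3 — (v), derive manifest_closed.
Closure: {address_valid, dock_ready, fragile_item, labeled, manifest_closed, order_received, oversize_item, payment_cleared, priority_ship} — 9 facts.

9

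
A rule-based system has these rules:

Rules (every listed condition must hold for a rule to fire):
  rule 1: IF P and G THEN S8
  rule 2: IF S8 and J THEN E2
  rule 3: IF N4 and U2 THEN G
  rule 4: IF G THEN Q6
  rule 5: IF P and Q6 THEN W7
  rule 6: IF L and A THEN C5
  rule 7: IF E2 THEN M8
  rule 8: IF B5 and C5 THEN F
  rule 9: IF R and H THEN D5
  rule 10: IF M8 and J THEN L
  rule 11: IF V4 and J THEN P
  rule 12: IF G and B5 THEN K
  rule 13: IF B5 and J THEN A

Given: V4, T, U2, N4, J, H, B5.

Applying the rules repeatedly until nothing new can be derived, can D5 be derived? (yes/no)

Round 1 — rule 3, rule 11, rule 13, derive G, P, A.
Round 2 — rule 1, rule 4, rule 12, derive S8, Q6, K.
Round 3 — rule 2, rule 5, derive E2, W7.
Round 4 — rule 7, derive M8.
Round 5 — rule 10, derive L.
Round 6 — rule 6, derive C5.
Round 7 — rule 8, derive F.
Fixed point reached. D5 is concluded only by rule 9; rule 9 needs R (never derived).

no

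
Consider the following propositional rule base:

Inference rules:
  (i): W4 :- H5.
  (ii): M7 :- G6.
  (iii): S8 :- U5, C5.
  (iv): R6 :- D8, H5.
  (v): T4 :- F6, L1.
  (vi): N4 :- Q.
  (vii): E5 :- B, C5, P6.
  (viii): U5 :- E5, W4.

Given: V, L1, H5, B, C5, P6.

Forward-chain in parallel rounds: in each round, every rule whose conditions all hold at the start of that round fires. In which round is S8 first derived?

3

[1] (i) [W4 :- H5.]; (vii) [E5 :- B, C5, P6.]. ⇒ new: W4, E5.
[2] (viii) [U5 :- E5, W4.]. ⇒ new: U5.
[3] (iii) [S8 :- U5, C5.]. ⇒ new: S8.
S8 first appears in round 3.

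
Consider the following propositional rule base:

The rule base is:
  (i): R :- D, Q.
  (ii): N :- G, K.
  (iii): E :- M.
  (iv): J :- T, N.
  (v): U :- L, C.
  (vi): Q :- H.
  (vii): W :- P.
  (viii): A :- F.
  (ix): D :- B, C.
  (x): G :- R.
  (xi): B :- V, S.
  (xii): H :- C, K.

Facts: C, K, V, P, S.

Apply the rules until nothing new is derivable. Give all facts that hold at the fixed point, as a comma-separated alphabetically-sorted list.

B, C, D, G, H, K, N, P, Q, R, S, V, W

Round 1 — (vii), (xi), (xii), derive W, B, H.
Round 2 — (vi), (ix), derive Q, D.
Round 3 — (i), derive R.
Round 4 — (x), derive G.
Round 5 — (ii), derive N.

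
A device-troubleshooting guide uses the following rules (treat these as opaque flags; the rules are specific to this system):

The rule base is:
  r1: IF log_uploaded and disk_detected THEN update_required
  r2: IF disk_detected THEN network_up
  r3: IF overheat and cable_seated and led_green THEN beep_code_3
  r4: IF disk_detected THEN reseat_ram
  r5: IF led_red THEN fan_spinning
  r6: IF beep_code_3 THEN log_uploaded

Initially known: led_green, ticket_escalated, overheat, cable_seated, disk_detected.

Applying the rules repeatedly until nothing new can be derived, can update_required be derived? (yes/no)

yes

Round 1 fires r2, r3, r4, giving network_up, beep_code_3, reseat_ram.
Round 2 fires r6, giving log_uploaded.
Round 3 fires r1, giving update_required.
update_required appears in round 3, so it is derivable.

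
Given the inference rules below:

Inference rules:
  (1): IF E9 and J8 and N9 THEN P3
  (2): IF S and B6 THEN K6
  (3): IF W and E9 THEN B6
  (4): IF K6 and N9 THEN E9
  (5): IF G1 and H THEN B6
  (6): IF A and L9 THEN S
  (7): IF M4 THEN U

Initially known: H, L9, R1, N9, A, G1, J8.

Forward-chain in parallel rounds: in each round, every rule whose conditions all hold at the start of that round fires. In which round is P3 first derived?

Round 1 fires (5), (6), giving B6, S.
Round 2 fires (2), giving K6.
Round 3 fires (4), giving E9.
Round 4 fires (1), giving P3.
P3 first appears in round 4.

4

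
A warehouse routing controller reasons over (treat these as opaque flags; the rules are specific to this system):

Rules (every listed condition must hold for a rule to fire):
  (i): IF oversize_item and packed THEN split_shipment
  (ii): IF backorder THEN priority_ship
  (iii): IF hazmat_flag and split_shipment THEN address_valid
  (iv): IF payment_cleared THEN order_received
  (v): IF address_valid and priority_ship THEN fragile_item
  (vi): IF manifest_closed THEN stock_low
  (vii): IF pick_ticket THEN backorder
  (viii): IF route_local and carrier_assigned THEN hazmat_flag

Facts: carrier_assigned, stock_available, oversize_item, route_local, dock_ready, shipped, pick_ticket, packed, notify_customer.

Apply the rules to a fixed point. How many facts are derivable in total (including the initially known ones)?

Round 1 fires (i), (vii), (viii), giving split_shipment, backorder, hazmat_flag.
Round 2 fires (ii), (iii), giving priority_ship, address_valid.
Round 3 fires (v), giving fragile_item.
Closure: {address_valid, backorder, carrier_assigned, dock_ready, fragile_item, hazmat_flag, notify_customer, oversize_item, packed, pick_ticket, priority_ship, route_local, shipped, split_shipment, stock_available} — 15 facts.

15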